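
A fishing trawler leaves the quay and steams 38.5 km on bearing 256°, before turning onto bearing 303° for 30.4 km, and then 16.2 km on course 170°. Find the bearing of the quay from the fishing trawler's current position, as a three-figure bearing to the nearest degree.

Leg 1 (256°, 38.5 km): east 38.5 sin 256° = -37.36, north 38.5 cos 256° = -9.31
Leg 2 (303°, 30.4 km): east 30.4 sin 303° = -25.50, north 30.4 cos 303° = 16.56
Leg 3 (170°, 16.2 km): east 16.2 sin 170° = 2.81, north 16.2 cos 170° = -15.95
Net displacement: -60.04 east, -8.71 north. Direction back to start is (60.04, 8.71): bearing = atan2(60.04, 8.71) mod 360° = 81.74° ≈ 082°.

082°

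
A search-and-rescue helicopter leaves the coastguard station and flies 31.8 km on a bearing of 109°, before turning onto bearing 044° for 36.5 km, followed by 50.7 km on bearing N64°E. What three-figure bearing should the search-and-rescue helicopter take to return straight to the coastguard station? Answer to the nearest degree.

249°

Leg 1 (109°, 31.8 km): east 31.8 sin 109° = 30.07, north 31.8 cos 109° = -10.35
Leg 2 (044°, 36.5 km): east 36.5 sin 44° = 25.36, north 36.5 cos 44° = 26.26
Leg 3 (N64°E, 50.7 km): east 50.7 sin 64° = 45.57, north 50.7 cos 64° = 22.23
Net displacement: 100.99 east, 38.13 north. Direction back to start is (-100.99, -38.13): bearing = atan2(-100.99, -38.13) mod 360° = 249.32° ≈ 249°.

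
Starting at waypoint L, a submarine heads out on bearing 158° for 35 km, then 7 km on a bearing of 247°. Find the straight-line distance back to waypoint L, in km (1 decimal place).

Leg 1 (158°, 35 km): east 35 sin 158° = 13.11, north 35 cos 158° = -32.45
Leg 2 (247°, 7 km): east 7 sin 247° = -6.44, north 7 cos 247° = -2.74
Net: 6.67 east, -35.19 north. Distance = √((6.67)² + (-35.19)²) = 35.813 km.

35.8 km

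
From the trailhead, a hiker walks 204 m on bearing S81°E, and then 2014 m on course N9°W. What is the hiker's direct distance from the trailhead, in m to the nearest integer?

Leg 1 (S81°E, 204 m): east 204 sin 99° = 201.49, north 204 cos 99° = -31.91
Leg 2 (N9°W, 2014 m): east 2014 sin 351° = -315.06, north 2014 cos 351° = 1989.20
Net: -113.57 east, 1957.29 north. Distance = √((-113.57)² + (1957.29)²) = 1960.584 m.

1961 m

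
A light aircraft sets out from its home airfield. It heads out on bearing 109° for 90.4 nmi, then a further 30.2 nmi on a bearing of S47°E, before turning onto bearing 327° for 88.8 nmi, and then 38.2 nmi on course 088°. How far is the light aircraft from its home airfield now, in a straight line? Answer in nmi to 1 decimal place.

Leg 1 (109°, 90.4 nmi): east 90.4 sin 109° = 85.47, north 90.4 cos 109° = -29.43
Leg 2 (S47°E, 30.2 nmi): east 30.2 sin 133° = 22.09, north 30.2 cos 133° = -20.60
Leg 3 (327°, 88.8 nmi): east 88.8 sin 327° = -48.36, north 88.8 cos 327° = 74.47
Leg 4 (088°, 38.2 nmi): east 38.2 sin 88° = 38.18, north 38.2 cos 88° = 1.33
Net: 97.37 east, 25.78 north. Distance = √((97.37)² + (25.78)²) = 100.729 nmi.

100.7 nmi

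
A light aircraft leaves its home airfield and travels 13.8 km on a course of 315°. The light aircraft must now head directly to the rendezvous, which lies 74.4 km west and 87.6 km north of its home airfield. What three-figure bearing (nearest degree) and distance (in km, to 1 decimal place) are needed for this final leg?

320°, 101.2 km

Leg 1 (315°, 13.8 km): east 13.8 sin 315° = -9.76, north 13.8 cos 315° = 9.76
Current position: (-9.76, 9.76). Target: (-74.4, 87.6). Remaining: Δeast = -64.64, Δnorth = 77.84.
Bearing = atan2(-64.64, 77.84) mod 360° = 320.29°; distance = √((-64.64)² + (77.84)²) = 101.183 km.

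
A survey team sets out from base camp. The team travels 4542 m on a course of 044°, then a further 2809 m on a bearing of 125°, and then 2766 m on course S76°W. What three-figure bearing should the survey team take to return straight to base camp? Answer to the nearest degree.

250°

Leg 1 (044°, 4542 m): east 4542 sin 44° = 3155.14, north 4542 cos 44° = 3267.24
Leg 2 (125°, 2809 m): east 2809 sin 125° = 2301.00, north 2809 cos 125° = -1611.18
Leg 3 (S76°W, 2766 m): east 2766 sin 256° = -2683.84, north 2766 cos 256° = -669.16
Net displacement: 2772.30 east, 986.91 north. Direction back to start is (-2772.30, -986.91): bearing = atan2(-2772.30, -986.91) mod 360° = 250.40° ≈ 250°.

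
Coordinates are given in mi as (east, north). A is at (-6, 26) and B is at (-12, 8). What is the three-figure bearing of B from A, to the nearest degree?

Δeast = -12 − -6 = -6.00; Δnorth = 8 − 26 = -18.00.
Bearing = atan2(Δeast, Δnorth) mod 360° = 198.43° ≈ 198°.

198°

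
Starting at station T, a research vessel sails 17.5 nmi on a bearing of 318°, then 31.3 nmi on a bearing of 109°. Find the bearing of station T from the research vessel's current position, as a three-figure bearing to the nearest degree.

261°

Leg 1 (318°, 17.5 nmi): east 17.5 sin 318° = -11.71, north 17.5 cos 318° = 13.01
Leg 2 (109°, 31.3 nmi): east 31.3 sin 109° = 29.59, north 31.3 cos 109° = -10.19
Net displacement: 17.88 east, 2.81 north. Direction back to start is (-17.88, -2.81): bearing = atan2(-17.88, -2.81) mod 360° = 261.06° ≈ 261°.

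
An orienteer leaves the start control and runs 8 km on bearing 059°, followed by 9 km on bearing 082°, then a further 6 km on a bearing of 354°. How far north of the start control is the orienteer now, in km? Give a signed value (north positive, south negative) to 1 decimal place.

11.3 km

Leg 1 (059°, 8 km): east 8 sin 59° = 6.86, north 8 cos 59° = 4.12
Leg 2 (082°, 9 km): east 9 sin 82° = 8.91, north 9 cos 82° = 1.25
Leg 3 (354°, 6 km): east 6 sin 354° = -0.63, north 6 cos 354° = 5.97
Net north component: 11.34 km.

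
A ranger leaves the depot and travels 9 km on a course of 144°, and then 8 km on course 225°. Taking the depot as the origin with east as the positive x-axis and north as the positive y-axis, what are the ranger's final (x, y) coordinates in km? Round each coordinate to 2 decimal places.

Leg 1 (144°, 9 km): east 9 sin 144° = 5.29, north 9 cos 144° = -7.28
Leg 2 (225°, 8 km): east 8 sin 225° = -5.66, north 8 cos 225° = -5.66
Summing: -0.37 km east, -12.94 km north → (-0.37, -12.94).

(-0.37, -12.94)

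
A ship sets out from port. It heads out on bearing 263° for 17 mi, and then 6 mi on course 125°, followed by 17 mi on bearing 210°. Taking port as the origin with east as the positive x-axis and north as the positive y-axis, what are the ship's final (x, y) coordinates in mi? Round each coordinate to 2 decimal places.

Leg 1 (263°, 17 mi): east 17 sin 263° = -16.87, north 17 cos 263° = -2.07
Leg 2 (125°, 6 mi): east 6 sin 125° = 4.91, north 6 cos 125° = -3.44
Leg 3 (210°, 17 mi): east 17 sin 210° = -8.50, north 17 cos 210° = -14.72
Summing: -20.46 mi east, -20.24 mi north → (-20.46, -20.24).

(-20.46, -20.24)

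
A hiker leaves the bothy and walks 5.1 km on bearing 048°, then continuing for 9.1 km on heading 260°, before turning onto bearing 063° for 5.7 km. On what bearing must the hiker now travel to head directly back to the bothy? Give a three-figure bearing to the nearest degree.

Leg 1 (048°, 5.1 km): east 5.1 sin 48° = 3.79, north 5.1 cos 48° = 3.41
Leg 2 (260°, 9.1 km): east 9.1 sin 260° = -8.96, north 9.1 cos 260° = -1.58
Leg 3 (063°, 5.7 km): east 5.7 sin 63° = 5.08, north 5.7 cos 63° = 2.59
Net displacement: -0.09 east, 4.42 north. Direction back to start is (0.09, -4.42): bearing = atan2(0.09, -4.42) mod 360° = 178.79° ≈ 179°.

179°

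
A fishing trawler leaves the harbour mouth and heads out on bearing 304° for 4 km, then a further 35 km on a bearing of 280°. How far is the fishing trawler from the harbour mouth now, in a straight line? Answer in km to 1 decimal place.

Leg 1 (304°, 4 km): east 4 sin 304° = -3.32, north 4 cos 304° = 2.24
Leg 2 (280°, 35 km): east 35 sin 280° = -34.47, north 35 cos 280° = 6.08
Net: -37.78 east, 8.31 north. Distance = √((-37.78)² + (8.31)²) = 38.688 km.

38.7 km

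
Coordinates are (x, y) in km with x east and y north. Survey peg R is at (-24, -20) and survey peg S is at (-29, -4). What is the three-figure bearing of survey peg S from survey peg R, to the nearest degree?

Δeast = -29 − -24 = -5.00; Δnorth = -4 − -20 = 16.00.
Bearing = atan2(Δeast, Δnorth) mod 360° = 342.65° ≈ 343°.

343°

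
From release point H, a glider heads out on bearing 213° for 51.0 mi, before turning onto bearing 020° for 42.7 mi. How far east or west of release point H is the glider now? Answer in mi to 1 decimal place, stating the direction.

Leg 1 (213°, 51.0 mi): east 51.0 sin 213° = -27.78, north 51.0 cos 213° = -42.77
Leg 2 (020°, 42.7 mi): east 42.7 sin 20° = 14.60, north 42.7 cos 20° = 40.12
Net east component: -13.17 mi.

13.2 mi west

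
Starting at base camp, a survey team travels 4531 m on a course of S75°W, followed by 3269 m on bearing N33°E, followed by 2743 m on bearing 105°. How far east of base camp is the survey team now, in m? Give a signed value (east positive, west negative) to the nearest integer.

53 m

Leg 1 (S75°W, 4531 m): east 4531 sin 255° = -4376.61, north 4531 cos 255° = -1172.71
Leg 2 (N33°E, 3269 m): east 3269 sin 33° = 1780.43, north 3269 cos 33° = 2741.61
Leg 3 (105°, 2743 m): east 2743 sin 105° = 2649.53, north 2743 cos 105° = -709.94
Net east component: 53.35 m.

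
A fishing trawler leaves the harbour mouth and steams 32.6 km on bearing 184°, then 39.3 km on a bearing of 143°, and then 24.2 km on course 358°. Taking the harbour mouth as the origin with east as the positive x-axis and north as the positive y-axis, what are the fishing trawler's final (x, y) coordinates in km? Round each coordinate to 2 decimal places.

Leg 1 (184°, 32.6 km): east 32.6 sin 184° = -2.27, north 32.6 cos 184° = -32.52
Leg 2 (143°, 39.3 km): east 39.3 sin 143° = 23.65, north 39.3 cos 143° = -31.39
Leg 3 (358°, 24.2 km): east 24.2 sin 358° = -0.84, north 24.2 cos 358° = 24.19
Summing: 20.53 km east, -39.72 km north → (20.53, -39.72).

(20.53, -39.72)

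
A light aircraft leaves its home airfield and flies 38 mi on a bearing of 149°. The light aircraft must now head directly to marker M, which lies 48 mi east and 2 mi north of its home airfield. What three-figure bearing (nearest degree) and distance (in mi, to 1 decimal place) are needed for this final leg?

039°, 44.8 mi

Leg 1 (149°, 38 mi): east 38 sin 149° = 19.57, north 38 cos 149° = -32.57
Current position: (19.57, -32.57). Target: (48, 2). Remaining: Δeast = 28.43, Δnorth = 34.57.
Bearing = atan2(28.43, 34.57) mod 360° = 39.43°; distance = √((28.43)² + (34.57)²) = 44.760 mi.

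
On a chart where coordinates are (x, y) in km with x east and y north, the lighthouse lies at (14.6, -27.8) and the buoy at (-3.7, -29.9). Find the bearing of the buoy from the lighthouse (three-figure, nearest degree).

Δeast = -3.7 − 14.6 = -18.30; Δnorth = -29.9 − -27.8 = -2.10.
Bearing = atan2(Δeast, Δnorth) mod 360° = 263.45° ≈ 263°.

263°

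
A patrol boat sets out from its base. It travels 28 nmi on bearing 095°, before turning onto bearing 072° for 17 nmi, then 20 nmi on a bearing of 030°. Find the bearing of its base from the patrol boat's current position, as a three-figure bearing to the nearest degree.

250°

Leg 1 (095°, 28 nmi): east 28 sin 95° = 27.89, north 28 cos 95° = -2.44
Leg 2 (072°, 17 nmi): east 17 sin 72° = 16.17, north 17 cos 72° = 5.25
Leg 3 (030°, 20 nmi): east 20 sin 30° = 10.00, north 20 cos 30° = 17.32
Net displacement: 54.06 east, 20.13 north. Direction back to start is (-54.06, -20.13): bearing = atan2(-54.06, -20.13) mod 360° = 249.57° ≈ 250°.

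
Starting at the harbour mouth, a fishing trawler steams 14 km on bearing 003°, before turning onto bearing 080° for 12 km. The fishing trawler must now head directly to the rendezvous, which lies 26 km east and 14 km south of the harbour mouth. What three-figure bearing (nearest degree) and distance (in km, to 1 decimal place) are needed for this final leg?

Leg 1 (003°, 14 km): east 14 sin 3° = 0.73, north 14 cos 3° = 13.98
Leg 2 (080°, 12 km): east 12 sin 80° = 11.82, north 12 cos 80° = 2.08
Current position: (12.55, 16.06). Target: (26, -14). Remaining: Δeast = 13.45, Δnorth = -30.06.
Bearing = atan2(13.45, -30.06) mod 360° = 155.90°; distance = √((13.45)² + (-30.06)²) = 32.936 km.

156°, 32.9 km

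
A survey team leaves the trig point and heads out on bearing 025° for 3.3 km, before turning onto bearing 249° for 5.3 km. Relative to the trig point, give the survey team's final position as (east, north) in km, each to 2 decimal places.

(-3.55, 1.09)

Leg 1 (025°, 3.3 km): east 3.3 sin 25° = 1.39, north 3.3 cos 25° = 2.99
Leg 2 (249°, 5.3 km): east 5.3 sin 249° = -4.95, north 5.3 cos 249° = -1.90
Summing: -3.55 km east, 1.09 km north → (-3.55, 1.09).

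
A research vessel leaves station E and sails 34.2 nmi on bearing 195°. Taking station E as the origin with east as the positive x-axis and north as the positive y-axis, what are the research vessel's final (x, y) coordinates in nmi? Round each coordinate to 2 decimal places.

(-8.85, -33.03)

Leg 1 (195°, 34.2 nmi): east 34.2 sin 195° = -8.85, north 34.2 cos 195° = -33.03
Summing: -8.85 nmi east, -33.03 nmi north → (-8.85, -33.03).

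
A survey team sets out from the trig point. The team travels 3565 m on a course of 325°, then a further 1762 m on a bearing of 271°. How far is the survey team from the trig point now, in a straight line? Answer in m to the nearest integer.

Leg 1 (325°, 3565 m): east 3565 sin 325° = -2044.80, north 3565 cos 325° = 2920.28
Leg 2 (271°, 1762 m): east 1762 sin 271° = -1761.73, north 1762 cos 271° = 30.75
Net: -3806.53 east, 2951.03 north. Distance = √((-3806.53)² + (2951.03)²) = 4816.456 m.

4816 m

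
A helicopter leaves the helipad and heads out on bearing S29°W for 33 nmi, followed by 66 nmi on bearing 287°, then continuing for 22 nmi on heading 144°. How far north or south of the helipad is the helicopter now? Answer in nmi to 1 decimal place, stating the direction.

27.4 nmi south

Leg 1 (S29°W, 33 nmi): east 33 sin 209° = -16.00, north 33 cos 209° = -28.86
Leg 2 (287°, 66 nmi): east 66 sin 287° = -63.12, north 66 cos 287° = 19.30
Leg 3 (144°, 22 nmi): east 22 sin 144° = 12.93, north 22 cos 144° = -17.80
Net north component: -27.36 nmi.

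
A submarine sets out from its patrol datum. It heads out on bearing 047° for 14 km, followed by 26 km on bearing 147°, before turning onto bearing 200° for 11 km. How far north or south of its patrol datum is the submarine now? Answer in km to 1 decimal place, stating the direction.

22.6 km south

Leg 1 (047°, 14 km): east 14 sin 47° = 10.24, north 14 cos 47° = 9.55
Leg 2 (147°, 26 km): east 26 sin 147° = 14.16, north 26 cos 147° = -21.81
Leg 3 (200°, 11 km): east 11 sin 200° = -3.76, north 11 cos 200° = -10.34
Net north component: -22.59 km.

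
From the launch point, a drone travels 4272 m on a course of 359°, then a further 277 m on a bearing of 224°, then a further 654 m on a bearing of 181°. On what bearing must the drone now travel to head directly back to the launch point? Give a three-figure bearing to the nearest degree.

Leg 1 (359°, 4272 m): east 4272 sin 359° = -74.56, north 4272 cos 359° = 4271.35
Leg 2 (224°, 277 m): east 277 sin 224° = -192.42, north 277 cos 224° = -199.26
Leg 3 (181°, 654 m): east 654 sin 181° = -11.41, north 654 cos 181° = -653.90
Net displacement: -278.39 east, 3418.19 north. Direction back to start is (278.39, -3418.19): bearing = atan2(278.39, -3418.19) mod 360° = 175.34° ≈ 175°.

175°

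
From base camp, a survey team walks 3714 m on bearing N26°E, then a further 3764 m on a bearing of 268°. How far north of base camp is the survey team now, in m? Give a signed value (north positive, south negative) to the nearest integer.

3207 m

Leg 1 (N26°E, 3714 m): east 3714 sin 26° = 1628.11, north 3714 cos 26° = 3338.12
Leg 2 (268°, 3764 m): east 3764 sin 268° = -3761.71, north 3764 cos 268° = -131.36
Net north component: 3206.76 m.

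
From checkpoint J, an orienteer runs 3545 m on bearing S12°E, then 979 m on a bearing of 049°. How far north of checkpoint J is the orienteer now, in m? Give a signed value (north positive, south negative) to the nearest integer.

-2825 m

Leg 1 (S12°E, 3545 m): east 3545 sin 168° = 737.05, north 3545 cos 168° = -3467.53
Leg 2 (049°, 979 m): east 979 sin 49° = 738.86, north 979 cos 49° = 642.28
Net north component: -2825.25 m.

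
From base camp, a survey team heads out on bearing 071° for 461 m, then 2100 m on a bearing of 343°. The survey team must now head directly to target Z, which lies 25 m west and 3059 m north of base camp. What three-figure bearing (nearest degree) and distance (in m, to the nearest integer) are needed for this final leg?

010°, 914 m

Leg 1 (071°, 461 m): east 461 sin 71° = 435.88, north 461 cos 71° = 150.09
Leg 2 (343°, 2100 m): east 2100 sin 343° = -613.98, north 2100 cos 343° = 2008.24
Current position: (-178.10, 2158.33). Target: (-25, 3059). Remaining: Δeast = 153.10, Δnorth = 900.67.
Bearing = atan2(153.10, 900.67) mod 360° = 9.65°; distance = √((153.10)² + (900.67)²) = 913.592 m.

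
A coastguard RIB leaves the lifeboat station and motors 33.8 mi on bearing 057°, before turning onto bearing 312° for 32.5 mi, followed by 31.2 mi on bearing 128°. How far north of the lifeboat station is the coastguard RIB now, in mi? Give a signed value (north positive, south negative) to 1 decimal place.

20.9 mi

Leg 1 (057°, 33.8 mi): east 33.8 sin 57° = 28.35, north 33.8 cos 57° = 18.41
Leg 2 (312°, 32.5 mi): east 32.5 sin 312° = -24.15, north 32.5 cos 312° = 21.75
Leg 3 (128°, 31.2 mi): east 31.2 sin 128° = 24.59, north 31.2 cos 128° = -19.21
Net north component: 20.95 mi.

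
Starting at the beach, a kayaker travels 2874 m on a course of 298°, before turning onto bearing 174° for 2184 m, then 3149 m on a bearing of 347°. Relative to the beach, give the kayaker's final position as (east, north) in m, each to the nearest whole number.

(-3018, 2246)

Leg 1 (298°, 2874 m): east 2874 sin 298° = -2537.59, north 2874 cos 298° = 1349.26
Leg 2 (174°, 2184 m): east 2184 sin 174° = 228.29, north 2184 cos 174° = -2172.04
Leg 3 (347°, 3149 m): east 3149 sin 347° = -708.37, north 3149 cos 347° = 3068.29
Summing: -3017.67 m east, 2245.52 m north → (-3018, 2246).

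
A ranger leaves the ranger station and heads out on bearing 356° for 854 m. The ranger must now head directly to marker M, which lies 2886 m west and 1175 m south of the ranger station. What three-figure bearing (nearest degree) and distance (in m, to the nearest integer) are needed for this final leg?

234°, 3478 m

Leg 1 (356°, 854 m): east 854 sin 356° = -59.57, north 854 cos 356° = 851.92
Current position: (-59.57, 851.92). Target: (-2886, -1175). Remaining: Δeast = -2826.43, Δnorth = -2026.92.
Bearing = atan2(-2826.43, -2026.92) mod 360° = 234.35°; distance = √((-2826.43)² + (-2026.92)²) = 3478.088 m.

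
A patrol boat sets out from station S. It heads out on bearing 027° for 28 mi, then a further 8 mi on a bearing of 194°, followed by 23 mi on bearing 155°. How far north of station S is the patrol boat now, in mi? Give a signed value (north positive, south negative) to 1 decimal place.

-3.7 mi

Leg 1 (027°, 28 mi): east 28 sin 27° = 12.71, north 28 cos 27° = 24.95
Leg 2 (194°, 8 mi): east 8 sin 194° = -1.94, north 8 cos 194° = -7.76
Leg 3 (155°, 23 mi): east 23 sin 155° = 9.72, north 23 cos 155° = -20.85
Net north component: -3.66 mi.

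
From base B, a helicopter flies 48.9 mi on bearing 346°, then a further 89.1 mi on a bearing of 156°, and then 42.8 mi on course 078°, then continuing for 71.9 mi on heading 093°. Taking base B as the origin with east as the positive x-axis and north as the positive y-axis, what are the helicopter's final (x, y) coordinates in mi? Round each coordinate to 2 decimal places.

Leg 1 (346°, 48.9 mi): east 48.9 sin 346° = -11.83, north 48.9 cos 346° = 47.45
Leg 2 (156°, 89.1 mi): east 89.1 sin 156° = 36.24, north 89.1 cos 156° = -81.40
Leg 3 (078°, 42.8 mi): east 42.8 sin 78° = 41.86, north 42.8 cos 78° = 8.90
Leg 4 (093°, 71.9 mi): east 71.9 sin 93° = 71.80, north 71.9 cos 93° = -3.76
Summing: 138.08 mi east, -28.81 mi north → (138.08, -28.81).

(138.08, -28.81)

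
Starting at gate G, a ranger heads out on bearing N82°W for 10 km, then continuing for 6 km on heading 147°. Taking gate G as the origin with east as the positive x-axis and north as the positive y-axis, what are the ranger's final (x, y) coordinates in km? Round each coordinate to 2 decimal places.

Leg 1 (N82°W, 10 km): east 10 sin 278° = -9.90, north 10 cos 278° = 1.39
Leg 2 (147°, 6 km): east 6 sin 147° = 3.27, north 6 cos 147° = -5.03
Summing: -6.63 km east, -3.64 km north → (-6.63, -3.64).

(-6.63, -3.64)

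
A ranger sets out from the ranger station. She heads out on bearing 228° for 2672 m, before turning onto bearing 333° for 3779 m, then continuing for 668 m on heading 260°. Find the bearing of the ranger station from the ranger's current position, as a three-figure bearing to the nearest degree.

Leg 1 (228°, 2672 m): east 2672 sin 228° = -1985.68, north 2672 cos 228° = -1787.92
Leg 2 (333°, 3779 m): east 3779 sin 333° = -1715.63, north 3779 cos 333° = 3367.11
Leg 3 (260°, 668 m): east 668 sin 260° = -657.85, north 668 cos 260° = -116.00
Net displacement: -4359.16 east, 1463.20 north. Direction back to start is (4359.16, -1463.20): bearing = atan2(4359.16, -1463.20) mod 360° = 108.55° ≈ 109°.

109°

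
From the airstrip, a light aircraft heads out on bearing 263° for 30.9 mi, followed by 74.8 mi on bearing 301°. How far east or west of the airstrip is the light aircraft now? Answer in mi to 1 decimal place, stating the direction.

94.8 mi west

Leg 1 (263°, 30.9 mi): east 30.9 sin 263° = -30.67, north 30.9 cos 263° = -3.77
Leg 2 (301°, 74.8 mi): east 74.8 sin 301° = -64.12, north 74.8 cos 301° = 38.52
Net east component: -94.79 mi.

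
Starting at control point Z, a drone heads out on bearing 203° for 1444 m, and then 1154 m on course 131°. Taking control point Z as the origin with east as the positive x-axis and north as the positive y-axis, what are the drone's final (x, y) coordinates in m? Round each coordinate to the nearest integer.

(307, -2086)

Leg 1 (203°, 1444 m): east 1444 sin 203° = -564.22, north 1444 cos 203° = -1329.21
Leg 2 (131°, 1154 m): east 1154 sin 131° = 870.93, north 1154 cos 131° = -757.09
Summing: 306.72 m east, -2086.30 m north → (307, -2086).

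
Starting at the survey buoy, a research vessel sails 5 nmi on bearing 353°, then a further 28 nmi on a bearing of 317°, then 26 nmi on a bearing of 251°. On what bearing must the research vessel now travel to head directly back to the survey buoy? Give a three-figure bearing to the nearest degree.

111°

Leg 1 (353°, 5 nmi): east 5 sin 353° = -0.61, north 5 cos 353° = 4.96
Leg 2 (317°, 28 nmi): east 28 sin 317° = -19.10, north 28 cos 317° = 20.48
Leg 3 (251°, 26 nmi): east 26 sin 251° = -24.58, north 26 cos 251° = -8.46
Net displacement: -44.29 east, 16.98 north. Direction back to start is (44.29, -16.98): bearing = atan2(44.29, -16.98) mod 360° = 110.97° ≈ 111°.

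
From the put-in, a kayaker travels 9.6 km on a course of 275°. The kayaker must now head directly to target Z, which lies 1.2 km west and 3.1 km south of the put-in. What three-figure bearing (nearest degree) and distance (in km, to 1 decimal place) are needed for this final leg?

115°, 9.2 km

Leg 1 (275°, 9.6 km): east 9.6 sin 275° = -9.56, north 9.6 cos 275° = 0.84
Current position: (-9.56, 0.84). Target: (-1.2, -3.1). Remaining: Δeast = 8.36, Δnorth = -3.94.
Bearing = atan2(8.36, -3.94) mod 360° = 115.21°; distance = √((8.36)² + (-3.94)²) = 9.244 km.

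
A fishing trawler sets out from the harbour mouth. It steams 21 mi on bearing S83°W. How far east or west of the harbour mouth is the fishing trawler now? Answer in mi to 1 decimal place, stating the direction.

Leg 1 (S83°W, 21 mi): east 21 sin 263° = -20.84, north 21 cos 263° = -2.56
Net east component: -20.84 mi.

20.8 mi west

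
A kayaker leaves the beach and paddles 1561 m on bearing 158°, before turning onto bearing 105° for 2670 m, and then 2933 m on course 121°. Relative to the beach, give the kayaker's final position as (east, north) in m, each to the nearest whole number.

Leg 1 (158°, 1561 m): east 1561 sin 158° = 584.76, north 1561 cos 158° = -1447.33
Leg 2 (105°, 2670 m): east 2670 sin 105° = 2579.02, north 2670 cos 105° = -691.05
Leg 3 (121°, 2933 m): east 2933 sin 121° = 2514.07, north 2933 cos 121° = -1510.61
Summing: 5677.85 m east, -3648.99 m north → (5678, -3649).

(5678, -3649)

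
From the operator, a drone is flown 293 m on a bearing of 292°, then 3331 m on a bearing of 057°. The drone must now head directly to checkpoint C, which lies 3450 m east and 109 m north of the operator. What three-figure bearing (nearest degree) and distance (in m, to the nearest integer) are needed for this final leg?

Leg 1 (292°, 293 m): east 293 sin 292° = -271.66, north 293 cos 292° = 109.76
Leg 2 (057°, 3331 m): east 3331 sin 57° = 2793.61, north 3331 cos 57° = 1814.19
Current position: (2521.95, 1923.95). Target: (3450, 109). Remaining: Δeast = 928.05, Δnorth = -1814.95.
Bearing = atan2(928.05, -1814.95) mod 360° = 152.92°; distance = √((928.05)² + (-1814.95)²) = 2038.464 m.

153°, 2038 m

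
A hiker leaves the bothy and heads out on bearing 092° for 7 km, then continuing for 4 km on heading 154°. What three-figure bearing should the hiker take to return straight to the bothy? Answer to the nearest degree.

294°

Leg 1 (092°, 7 km): east 7 sin 92° = 7.00, north 7 cos 92° = -0.24
Leg 2 (154°, 4 km): east 4 sin 154° = 1.75, north 4 cos 154° = -3.60
Net displacement: 8.75 east, -3.84 north. Direction back to start is (-8.75, 3.84): bearing = atan2(-8.75, 3.84) mod 360° = 293.69° ≈ 294°.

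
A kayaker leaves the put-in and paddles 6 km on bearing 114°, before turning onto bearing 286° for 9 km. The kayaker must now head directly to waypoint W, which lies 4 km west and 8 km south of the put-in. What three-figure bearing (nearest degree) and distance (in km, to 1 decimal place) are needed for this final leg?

186°, 8.1 km

Leg 1 (114°, 6 km): east 6 sin 114° = 5.48, north 6 cos 114° = -2.44
Leg 2 (286°, 9 km): east 9 sin 286° = -8.65, north 9 cos 286° = 2.48
Current position: (-3.17, 0.04). Target: (-4, -8). Remaining: Δeast = -0.83, Δnorth = -8.04.
Bearing = atan2(-0.83, -8.04) mod 360° = 185.89°; distance = √((-0.83)² + (-8.04)²) = 8.083 km.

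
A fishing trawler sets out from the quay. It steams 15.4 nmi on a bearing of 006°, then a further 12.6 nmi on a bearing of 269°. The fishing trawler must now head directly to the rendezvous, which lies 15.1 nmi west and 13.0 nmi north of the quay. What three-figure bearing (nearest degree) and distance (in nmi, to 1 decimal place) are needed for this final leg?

243°, 4.6 nmi

Leg 1 (006°, 15.4 nmi): east 15.4 sin 6° = 1.61, north 15.4 cos 6° = 15.32
Leg 2 (269°, 12.6 nmi): east 12.6 sin 269° = -12.60, north 12.6 cos 269° = -0.22
Current position: (-10.99, 15.10). Target: (-15.1, 13.0). Remaining: Δeast = -4.11, Δnorth = -2.10.
Bearing = atan2(-4.11, -2.10) mod 360° = 242.99°; distance = √((-4.11)² + (-2.10)²) = 4.615 nmi.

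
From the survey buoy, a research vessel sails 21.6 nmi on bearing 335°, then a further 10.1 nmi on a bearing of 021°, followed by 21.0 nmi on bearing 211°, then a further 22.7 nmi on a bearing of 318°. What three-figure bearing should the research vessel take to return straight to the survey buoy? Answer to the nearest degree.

Leg 1 (335°, 21.6 nmi): east 21.6 sin 335° = -9.13, north 21.6 cos 335° = 19.58
Leg 2 (021°, 10.1 nmi): east 10.1 sin 21° = 3.62, north 10.1 cos 21° = 9.43
Leg 3 (211°, 21.0 nmi): east 21.0 sin 211° = -10.82, north 21.0 cos 211° = -18.00
Leg 4 (318°, 22.7 nmi): east 22.7 sin 318° = -15.19, north 22.7 cos 318° = 16.87
Net displacement: -31.51 east, 27.87 north. Direction back to start is (31.51, -27.87): bearing = atan2(31.51, -27.87) mod 360° = 131.49° ≈ 131°.

131°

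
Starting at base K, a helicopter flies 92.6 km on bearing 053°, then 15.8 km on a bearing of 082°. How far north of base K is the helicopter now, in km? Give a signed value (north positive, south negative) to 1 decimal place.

Leg 1 (053°, 92.6 km): east 92.6 sin 53° = 73.95, north 92.6 cos 53° = 55.73
Leg 2 (082°, 15.8 km): east 15.8 sin 82° = 15.65, north 15.8 cos 82° = 2.20
Net north component: 57.93 km.

57.9 km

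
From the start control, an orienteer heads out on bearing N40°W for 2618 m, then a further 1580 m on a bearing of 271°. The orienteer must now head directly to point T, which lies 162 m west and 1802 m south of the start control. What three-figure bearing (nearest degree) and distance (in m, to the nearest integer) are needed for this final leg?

Leg 1 (N40°W, 2618 m): east 2618 sin 320° = -1682.82, north 2618 cos 320° = 2005.50
Leg 2 (271°, 1580 m): east 1580 sin 271° = -1579.76, north 1580 cos 271° = 27.57
Current position: (-3262.58, 2033.08). Target: (-162, -1802). Remaining: Δeast = 3100.58, Δnorth = -3835.08.
Bearing = atan2(3100.58, -3835.08) mod 360° = 141.05°; distance = √((3100.58)² + (-3835.08)²) = 4931.674 m.

141°, 4932 m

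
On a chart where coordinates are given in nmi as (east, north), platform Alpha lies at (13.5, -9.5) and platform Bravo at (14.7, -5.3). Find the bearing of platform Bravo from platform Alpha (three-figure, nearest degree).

Δeast = 14.7 − 13.5 = 1.20; Δnorth = -5.3 − -9.5 = 4.20.
Bearing = atan2(Δeast, Δnorth) mod 360° = 15.95° ≈ 016°.

016°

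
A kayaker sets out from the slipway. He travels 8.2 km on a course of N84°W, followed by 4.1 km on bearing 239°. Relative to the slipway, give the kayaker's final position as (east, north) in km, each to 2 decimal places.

(-11.67, -1.25)

Leg 1 (N84°W, 8.2 km): east 8.2 sin 276° = -8.16, north 8.2 cos 276° = 0.86
Leg 2 (239°, 4.1 km): east 4.1 sin 239° = -3.51, north 4.1 cos 239° = -2.11
Summing: -11.67 km east, -1.25 km north → (-11.67, -1.25).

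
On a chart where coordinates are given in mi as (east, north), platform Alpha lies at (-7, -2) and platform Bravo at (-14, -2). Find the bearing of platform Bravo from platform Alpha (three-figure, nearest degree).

Δeast = -14 − -7 = -7.00; Δnorth = -2 − -2 = 0.00.
Bearing = atan2(Δeast, Δnorth) mod 360° = 270.00° ≈ 270°.

270°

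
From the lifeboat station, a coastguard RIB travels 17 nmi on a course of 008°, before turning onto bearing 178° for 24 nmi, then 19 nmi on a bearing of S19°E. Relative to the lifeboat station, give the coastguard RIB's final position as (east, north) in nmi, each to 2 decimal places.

(9.39, -25.12)

Leg 1 (008°, 17 nmi): east 17 sin 8° = 2.37, north 17 cos 8° = 16.83
Leg 2 (178°, 24 nmi): east 24 sin 178° = 0.84, north 24 cos 178° = -23.99
Leg 3 (S19°E, 19 nmi): east 19 sin 161° = 6.19, north 19 cos 161° = -17.96
Summing: 9.39 nmi east, -25.12 nmi north → (9.39, -25.12).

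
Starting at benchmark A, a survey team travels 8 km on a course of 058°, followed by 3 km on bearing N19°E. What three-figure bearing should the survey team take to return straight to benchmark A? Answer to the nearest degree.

Leg 1 (058°, 8 km): east 8 sin 58° = 6.78, north 8 cos 58° = 4.24
Leg 2 (N19°E, 3 km): east 3 sin 19° = 0.98, north 3 cos 19° = 2.84
Net displacement: 7.76 east, 7.08 north. Direction back to start is (-7.76, -7.08): bearing = atan2(-7.76, -7.08) mod 360° = 227.64° ≈ 228°.

228°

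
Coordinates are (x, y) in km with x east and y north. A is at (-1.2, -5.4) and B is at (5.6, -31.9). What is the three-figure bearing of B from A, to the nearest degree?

Δeast = 5.6 − -1.2 = 6.80; Δnorth = -31.9 − -5.4 = -26.50.
Bearing = atan2(Δeast, Δnorth) mod 360° = 165.61° ≈ 166°.

166°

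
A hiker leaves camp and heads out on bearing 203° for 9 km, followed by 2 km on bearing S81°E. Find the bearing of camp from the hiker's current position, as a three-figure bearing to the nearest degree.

010°

Leg 1 (203°, 9 km): east 9 sin 203° = -3.52, north 9 cos 203° = -8.28
Leg 2 (S81°E, 2 km): east 2 sin 99° = 1.98, north 2 cos 99° = -0.31
Net displacement: -1.54 east, -8.60 north. Direction back to start is (1.54, 8.60): bearing = atan2(1.54, 8.60) mod 360° = 10.16° ≈ 010°.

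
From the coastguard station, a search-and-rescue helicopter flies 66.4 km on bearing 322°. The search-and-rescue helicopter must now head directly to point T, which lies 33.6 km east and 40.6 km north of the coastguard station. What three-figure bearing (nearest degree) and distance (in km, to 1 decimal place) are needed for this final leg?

099°, 75.4 km

Leg 1 (322°, 66.4 km): east 66.4 sin 322° = -40.88, north 66.4 cos 322° = 52.32
Current position: (-40.88, 52.32). Target: (33.6, 40.6). Remaining: Δeast = 74.48, Δnorth = -11.72.
Bearing = atan2(74.48, -11.72) mod 360° = 98.95°; distance = √((74.48)² + (-11.72)²) = 75.397 km.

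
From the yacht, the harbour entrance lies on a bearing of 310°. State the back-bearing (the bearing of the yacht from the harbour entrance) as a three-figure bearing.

Back-bearing = 310° − 180° = 130°.

130°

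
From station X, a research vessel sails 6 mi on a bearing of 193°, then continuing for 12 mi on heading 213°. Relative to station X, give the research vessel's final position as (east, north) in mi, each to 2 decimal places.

(-7.89, -15.91)

Leg 1 (193°, 6 mi): east 6 sin 193° = -1.35, north 6 cos 193° = -5.85
Leg 2 (213°, 12 mi): east 12 sin 213° = -6.54, north 12 cos 213° = -10.06
Summing: -7.89 mi east, -15.91 mi north → (-7.89, -15.91).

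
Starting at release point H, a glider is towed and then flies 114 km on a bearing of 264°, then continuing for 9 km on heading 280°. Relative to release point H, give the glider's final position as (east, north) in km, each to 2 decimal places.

(-122.24, -10.35)

Leg 1 (264°, 114 km): east 114 sin 264° = -113.38, north 114 cos 264° = -11.92
Leg 2 (280°, 9 km): east 9 sin 280° = -8.86, north 9 cos 280° = 1.56
Summing: -122.24 km east, -10.35 km north → (-122.24, -10.35).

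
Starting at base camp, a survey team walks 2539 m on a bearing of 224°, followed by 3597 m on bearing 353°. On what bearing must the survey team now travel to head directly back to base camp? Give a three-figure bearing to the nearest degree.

Leg 1 (224°, 2539 m): east 2539 sin 224° = -1763.74, north 2539 cos 224° = -1826.40
Leg 2 (353°, 3597 m): east 3597 sin 353° = -438.36, north 3597 cos 353° = 3570.19
Net displacement: -2202.10 east, 1743.78 north. Direction back to start is (2202.10, -1743.78): bearing = atan2(2202.10, -1743.78) mod 360° = 128.37° ≈ 128°.

128°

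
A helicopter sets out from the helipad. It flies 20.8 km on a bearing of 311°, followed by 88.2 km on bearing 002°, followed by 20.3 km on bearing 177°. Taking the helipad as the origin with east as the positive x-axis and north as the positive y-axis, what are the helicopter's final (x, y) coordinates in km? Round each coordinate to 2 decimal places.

(-11.56, 81.52)

Leg 1 (311°, 20.8 km): east 20.8 sin 311° = -15.70, north 20.8 cos 311° = 13.65
Leg 2 (002°, 88.2 km): east 88.2 sin 2° = 3.08, north 88.2 cos 2° = 88.15
Leg 3 (177°, 20.3 km): east 20.3 sin 177° = 1.06, north 20.3 cos 177° = -20.27
Summing: -11.56 km east, 81.52 km north → (-11.56, 81.52).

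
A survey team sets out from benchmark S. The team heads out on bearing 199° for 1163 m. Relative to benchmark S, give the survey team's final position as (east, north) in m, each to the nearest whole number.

(-379, -1100)

Leg 1 (199°, 1163 m): east 1163 sin 199° = -378.64, north 1163 cos 199° = -1099.64
Summing: -378.64 m east, -1099.64 m north → (-379, -1100).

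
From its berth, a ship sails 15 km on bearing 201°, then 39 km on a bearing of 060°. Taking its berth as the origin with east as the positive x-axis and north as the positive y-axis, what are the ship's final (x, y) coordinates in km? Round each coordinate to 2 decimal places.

(28.40, 5.50)

Leg 1 (201°, 15 km): east 15 sin 201° = -5.38, north 15 cos 201° = -14.00
Leg 2 (060°, 39 km): east 39 sin 60° = 33.77, north 39 cos 60° = 19.50
Summing: 28.40 km east, 5.50 km north → (28.40, 5.50).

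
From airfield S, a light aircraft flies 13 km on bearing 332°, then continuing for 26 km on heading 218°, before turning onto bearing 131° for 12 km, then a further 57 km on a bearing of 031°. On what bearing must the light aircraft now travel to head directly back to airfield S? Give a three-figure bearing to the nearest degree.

Leg 1 (332°, 13 km): east 13 sin 332° = -6.10, north 13 cos 332° = 11.48
Leg 2 (218°, 26 km): east 26 sin 218° = -16.01, north 26 cos 218° = -20.49
Leg 3 (131°, 12 km): east 12 sin 131° = 9.06, north 12 cos 131° = -7.87
Leg 4 (031°, 57 km): east 57 sin 31° = 29.36, north 57 cos 31° = 48.86
Net displacement: 16.30 east, 31.98 north. Direction back to start is (-16.30, -31.98): bearing = atan2(-16.30, -31.98) mod 360° = 207.02° ≈ 207°.

207°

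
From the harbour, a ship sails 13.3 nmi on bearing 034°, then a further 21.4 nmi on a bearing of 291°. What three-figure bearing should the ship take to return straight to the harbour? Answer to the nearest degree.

146°

Leg 1 (034°, 13.3 nmi): east 13.3 sin 34° = 7.44, north 13.3 cos 34° = 11.03
Leg 2 (291°, 21.4 nmi): east 21.4 sin 291° = -19.98, north 21.4 cos 291° = 7.67
Net displacement: -12.54 east, 18.70 north. Direction back to start is (12.54, -18.70): bearing = atan2(12.54, -18.70) mod 360° = 146.15° ≈ 146°.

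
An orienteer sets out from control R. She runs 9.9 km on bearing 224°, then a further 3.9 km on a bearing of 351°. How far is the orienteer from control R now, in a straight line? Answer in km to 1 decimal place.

Leg 1 (224°, 9.9 km): east 9.9 sin 224° = -6.88, north 9.9 cos 224° = -7.12
Leg 2 (351°, 3.9 km): east 3.9 sin 351° = -0.61, north 3.9 cos 351° = 3.85
Net: -7.49 east, -3.27 north. Distance = √((-7.49)² + (-3.27)²) = 8.170 km.

8.2 km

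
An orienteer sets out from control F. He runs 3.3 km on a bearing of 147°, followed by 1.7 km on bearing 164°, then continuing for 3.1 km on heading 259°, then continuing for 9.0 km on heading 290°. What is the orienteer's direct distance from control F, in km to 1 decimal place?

Leg 1 (147°, 3.3 km): east 3.3 sin 147° = 1.80, north 3.3 cos 147° = -2.77
Leg 2 (164°, 1.7 km): east 1.7 sin 164° = 0.47, north 1.7 cos 164° = -1.63
Leg 3 (259°, 3.1 km): east 3.1 sin 259° = -3.04, north 3.1 cos 259° = -0.59
Leg 4 (290°, 9.0 km): east 9.0 sin 290° = -8.46, north 9.0 cos 290° = 3.08
Net: -9.23 east, -1.92 north. Distance = √((-9.23)² + (-1.92)²) = 9.431 km.

9.4 km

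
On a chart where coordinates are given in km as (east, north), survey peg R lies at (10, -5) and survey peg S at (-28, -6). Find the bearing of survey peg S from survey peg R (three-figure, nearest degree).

268°

Δeast = -28 − 10 = -38.00; Δnorth = -6 − -5 = -1.00.
Bearing = atan2(Δeast, Δnorth) mod 360° = 268.49° ≈ 268°.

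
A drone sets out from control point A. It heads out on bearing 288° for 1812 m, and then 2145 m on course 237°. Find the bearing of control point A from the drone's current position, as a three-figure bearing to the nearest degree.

080°

Leg 1 (288°, 1812 m): east 1812 sin 288° = -1723.31, north 1812 cos 288° = 559.94
Leg 2 (237°, 2145 m): east 2145 sin 237° = -1798.95, north 2145 cos 237° = -1168.25
Net displacement: -3522.26 east, -608.31 north. Direction back to start is (3522.26, 608.31): bearing = atan2(3522.26, 608.31) mod 360° = 80.20° ≈ 080°.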